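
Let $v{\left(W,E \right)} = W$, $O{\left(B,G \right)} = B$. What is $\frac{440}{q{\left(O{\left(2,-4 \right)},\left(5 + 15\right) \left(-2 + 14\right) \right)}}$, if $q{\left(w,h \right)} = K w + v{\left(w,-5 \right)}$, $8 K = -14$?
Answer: $- \frac{880}{3} \approx -293.33$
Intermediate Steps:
$K = - \frac{7}{4}$ ($K = \frac{1}{8} \left(-14\right) = - \frac{7}{4} \approx -1.75$)
$q{\left(w,h \right)} = - \frac{3 w}{4}$ ($q{\left(w,h \right)} = - \frac{7 w}{4} + w = - \frac{3 w}{4}$)
$\frac{440}{q{\left(O{\left(2,-4 \right)},\left(5 + 15\right) \left(-2 + 14\right) \right)}} = \frac{440}{\left(- \frac{3}{4}\right) 2} = \frac{440}{- \frac{3}{2}} = 440 \left(- \frac{2}{3}\right) = - \frac{880}{3}$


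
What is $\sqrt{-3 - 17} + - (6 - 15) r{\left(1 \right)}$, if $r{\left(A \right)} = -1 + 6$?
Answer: $45 + 2 i \sqrt{5} \approx 45.0 + 4.4721 i$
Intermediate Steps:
$r{\left(A \right)} = 5$
$\sqrt{-3 - 17} + - (6 - 15) r{\left(1 \right)} = \sqrt{-3 - 17} + - (6 - 15) 5 = \sqrt{-20} + \left(-1\right) \left(-9\right) 5 = 2 i \sqrt{5} + 9 \cdot 5 = 2 i \sqrt{5} + 45 = 45 + 2 i \sqrt{5}$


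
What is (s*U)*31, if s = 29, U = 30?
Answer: 26970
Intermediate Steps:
(s*U)*31 = (29*30)*31 = 870*31 = 26970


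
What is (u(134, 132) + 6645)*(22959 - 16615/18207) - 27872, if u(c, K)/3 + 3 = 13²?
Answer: 995083839970/6069 ≈ 1.6396e+8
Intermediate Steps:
u(c, K) = 498 (u(c, K) = -9 + 3*13² = -9 + 3*169 = -9 + 507 = 498)
(u(134, 132) + 6645)*(22959 - 16615/18207) - 27872 = (498 + 6645)*(22959 - 16615/18207) - 27872 = 7143*(22959 - 16615*1/18207) - 27872 = 7143*(22959 - 16615/18207) - 27872 = 7143*(417997898/18207) - 27872 = 995252995138/6069 - 27872 = 995083839970/6069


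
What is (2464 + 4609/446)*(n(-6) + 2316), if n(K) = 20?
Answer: 1288949904/223 ≈ 5.7800e+6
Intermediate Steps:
(2464 + 4609/446)*(n(-6) + 2316) = (2464 + 4609/446)*(20 + 2316) = (2464 + 4609*(1/446))*2336 = (2464 + 4609/446)*2336 = (1103553/446)*2336 = 1288949904/223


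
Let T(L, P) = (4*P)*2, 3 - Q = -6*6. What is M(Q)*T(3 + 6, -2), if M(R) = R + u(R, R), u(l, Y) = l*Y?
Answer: -24960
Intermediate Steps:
u(l, Y) = Y*l
Q = 39 (Q = 3 - (-6)*6 = 3 - 1*(-36) = 3 + 36 = 39)
T(L, P) = 8*P
M(R) = R + R² (M(R) = R + R*R = R + R²)
M(Q)*T(3 + 6, -2) = (39*(1 + 39))*(8*(-2)) = (39*40)*(-16) = 1560*(-16) = -24960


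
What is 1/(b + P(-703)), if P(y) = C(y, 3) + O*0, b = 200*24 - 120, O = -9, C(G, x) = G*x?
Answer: 1/2571 ≈ 0.00038895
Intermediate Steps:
b = 4680 (b = 4800 - 120 = 4680)
P(y) = 3*y (P(y) = y*3 - 9*0 = 3*y + 0 = 3*y)
1/(b + P(-703)) = 1/(4680 + 3*(-703)) = 1/(4680 - 2109) = 1/2571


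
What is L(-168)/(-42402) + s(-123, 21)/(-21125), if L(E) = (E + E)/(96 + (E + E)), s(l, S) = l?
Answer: 5185871/895742250 ≈ 0.0057895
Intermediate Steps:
L(E) = 2*E/(96 + 2*E) (L(E) = (2*E)/(96 + 2*E) = 2*E/(96 + 2*E))
L(-168)/(-42402) + s(-123, 21)/(-21125) = -168/(48 - 168)/(-42402) - 123/(-21125) = -168/(-120)*(-1/42402) - 123*(-1/21125) = -168*(-1/120)*(-1/42402) + 123/21125 = (7/5)*(-1/42402) + 123/21125 = -7/212010 + 123/21125 = 5185871/895742250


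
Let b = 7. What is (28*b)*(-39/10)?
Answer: -3822/5 ≈ -764.40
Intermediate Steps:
(28*b)*(-39/10) = (28*7)*(-39/10) = 196*(-39*⅒) = 196*(-39/10) = -3822/5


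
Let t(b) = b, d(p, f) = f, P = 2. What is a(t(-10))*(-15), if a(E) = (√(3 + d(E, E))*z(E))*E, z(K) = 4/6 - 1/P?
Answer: 25*I*√7 ≈ 66.144*I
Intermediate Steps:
z(K) = ⅙ (z(K) = 4/6 - 1/2 = 4*(⅙) - 1*½ = ⅔ - ½ = ⅙)
a(E) = E*√(3 + E)/6 (a(E) = (√(3 + E)*(⅙))*E = (√(3 + E)/6)*E = E*√(3 + E)/6)
a(t(-10))*(-15) = ((⅙)*(-10)*√(3 - 10))*(-15) = ((⅙)*(-10)*√(-7))*(-15) = ((⅙)*(-10)*(I*√7))*(-15) = -5*I*√7/3*(-15) = 25*I*√7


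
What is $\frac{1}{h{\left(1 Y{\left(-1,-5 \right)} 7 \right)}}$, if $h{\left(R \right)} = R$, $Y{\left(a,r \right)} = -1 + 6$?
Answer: $\frac{1}{35} \approx 0.028571$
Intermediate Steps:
$Y{\left(a,r \right)} = 5$
$\frac{1}{h{\left(1 Y{\left(-1,-5 \right)} 7 \right)}} = \frac{1}{1 \cdot 5 \cdot 7} = \frac{1}{5 \cdot 7} = \frac{1}{35}$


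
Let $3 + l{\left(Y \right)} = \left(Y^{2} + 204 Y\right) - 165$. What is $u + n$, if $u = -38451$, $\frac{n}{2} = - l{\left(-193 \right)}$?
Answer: $-33869$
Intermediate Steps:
$l{\left(Y \right)} = -168 + Y^{2} + 204 Y$ ($l{\left(Y \right)} = -3 - \left(165 - Y^{2} - 204 Y\right) = -3 + \left(-165 + Y^{2} + 204 Y\right) = -168 + Y^{2} + 204 Y$)
$n = 4582$ ($n = 2 \left(- (-168 + \left(-193\right)^{2} + 204 \left(-193\right))\right) = 2 \left(- (-168 + 37249 - 39372)\right) = 2 \left(\left(-1\right) \left(-2291\right)\right) = 2 \cdot 2291 = 4582$)
$u + n = -38451 + 4582 = -33869$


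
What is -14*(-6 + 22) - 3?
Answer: -227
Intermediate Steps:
-14*(-6 + 22) - 3 = -14*16 - 3 = -224 - 3 = -227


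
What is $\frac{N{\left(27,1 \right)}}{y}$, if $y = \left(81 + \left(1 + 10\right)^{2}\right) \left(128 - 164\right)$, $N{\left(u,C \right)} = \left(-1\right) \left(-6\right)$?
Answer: $- \frac{1}{1212} \approx -0.00082508$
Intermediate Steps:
$N{\left(u,C \right)} = 6$
$y = -7272$ ($y = \left(81 + 11^{2}\right) \left(-36\right) = \left(81 + 121\right) \left(-36\right) = 202 \left(-36\right) = -7272$)
$\frac{N{\left(27,1 \right)}}{y} = \frac{6}{-7272} = 6 \left(- \frac{1}{7272}\right) = - \frac{1}{1212}$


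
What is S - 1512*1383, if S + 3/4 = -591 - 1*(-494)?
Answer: -8364775/4 ≈ -2.0912e+6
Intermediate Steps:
S = -391/4 (S = -¾ + (-591 - 1*(-494)) = -¾ + (-591 + 494) = -¾ - 97 = -391/4 ≈ -97.750)
S - 1512*1383 = -391/4 - 1512*1383 = -391/4 - 2091096 = -8364775/4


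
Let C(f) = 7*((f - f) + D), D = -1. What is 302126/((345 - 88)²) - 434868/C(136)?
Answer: 4103530202/66049 ≈ 62129.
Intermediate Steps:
C(f) = -7 (C(f) = 7*((f - f) - 1) = 7*(0 - 1) = 7*(-1) = -7)
302126/((345 - 88)²) - 434868/C(136) = 302126/((345 - 88)²) - 434868/(-7) = 302126/(257²) - 434868*(-⅐) = 302126/66049 + 62124 = 4103530202/66049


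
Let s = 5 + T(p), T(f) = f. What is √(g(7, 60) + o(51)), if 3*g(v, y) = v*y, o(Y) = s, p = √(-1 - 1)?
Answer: √(145 + I*√2) ≈ 12.042 + 0.05872*I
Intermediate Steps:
p = I*√2 (p = √(-2) = I*√2 ≈ 1.4142*I)
s = 5 + I*√2 ≈ 5.0 + 1.4142*I
o(Y) = 5 + I*√2
g(v, y) = v*y/3 (g(v, y) = (v*y)/3 = v*y/3)
√(g(7, 60) + o(51)) = √((⅓)*7*60 + (5 + I*√2)) = √(140 + (5 + I*√2)) = √(145 + I*√2)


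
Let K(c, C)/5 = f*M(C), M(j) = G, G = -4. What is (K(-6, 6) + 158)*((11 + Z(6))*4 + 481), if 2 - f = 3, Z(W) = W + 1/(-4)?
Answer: 97544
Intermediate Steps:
M(j) = -4
Z(W) = -1/4 + W (Z(W) = W - 1/4 = -1/4 + W)
f = -1 (f = 2 - 1*3 = 2 - 3 = -1)
K(c, C) = 20 (K(c, C) = 5*(-1*(-4)) = 5*4 = 20)
(K(-6, 6) + 158)*((11 + Z(6))*4 + 481) = (20 + 158)*((11 + (-1/4 + 6))*4 + 481) = 178*((11 + 23/4)*4 + 481) = 178*((67/4)*4 + 481) = 178*(67 + 481) = 178*548 = 97544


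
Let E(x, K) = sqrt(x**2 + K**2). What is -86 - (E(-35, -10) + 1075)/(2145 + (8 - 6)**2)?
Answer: -185889/2149 - 5*sqrt(53)/2149 ≈ -86.517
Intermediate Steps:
E(x, K) = sqrt(K**2 + x**2)
-86 - (E(-35, -10) + 1075)/(2145 + (8 - 6)**2) = -86 - (sqrt((-10)**2 + (-35)**2) + 1075)/(2145 + (8 - 6)**2) = -86 - (sqrt(100 + 1225) + 1075)/(2145 + 2**2) = -86 - (sqrt(1325) + 1075)/(2145 + 4) = -86 - (5*sqrt(53) + 1075)/2149 = -86 - (1075 + 5*sqrt(53))/2149 = -86 - (1075/2149 + 5*sqrt(53)/2149) = -86 + (-1075/2149 - 5*sqrt(53)/2149) = -185889/2149 - 5*sqrt(53)/2149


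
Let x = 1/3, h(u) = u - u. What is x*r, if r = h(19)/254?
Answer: 0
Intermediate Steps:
h(u) = 0
x = ⅓ ≈ 0.33333
r = 0 (r = 0/254 = 0*(1/254) = 0)
x*r = (⅓)*0 = 0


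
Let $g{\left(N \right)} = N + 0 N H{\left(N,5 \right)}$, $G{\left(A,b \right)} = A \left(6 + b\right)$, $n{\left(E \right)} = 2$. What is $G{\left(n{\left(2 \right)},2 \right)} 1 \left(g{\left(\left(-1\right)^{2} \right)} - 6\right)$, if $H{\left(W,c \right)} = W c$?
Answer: $-80$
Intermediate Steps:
$g{\left(N \right)} = N$ ($g{\left(N \right)} = N + 0 N N 5 = N + 0 \cdot 5 N = N + 0 = N$)
$G{\left(n{\left(2 \right)},2 \right)} 1 \left(g{\left(\left(-1\right)^{2} \right)} - 6\right) = 2 \left(6 + 2\right) 1 \left(\left(-1\right)^{2} - 6\right) = 2 \cdot 8 \cdot 1 \left(1 - 6\right) = 16 \cdot 1 \left(-5\right) = 16 \left(-5\right) = -80$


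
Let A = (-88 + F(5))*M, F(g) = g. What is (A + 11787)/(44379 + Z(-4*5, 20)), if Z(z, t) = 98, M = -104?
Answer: 20419/44477 ≈ 0.45909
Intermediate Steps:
A = 8632 (A = (-88 + 5)*(-104) = -83*(-104) = 8632)
(A + 11787)/(44379 + Z(-4*5, 20)) = (8632 + 11787)/(44379 + 98) = 20419/44477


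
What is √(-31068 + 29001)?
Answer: I*√2067 ≈ 45.464*I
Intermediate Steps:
√(-31068 + 29001) = √(-2067) = I*√2067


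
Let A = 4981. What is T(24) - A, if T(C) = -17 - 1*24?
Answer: -5022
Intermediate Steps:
T(C) = -41 (T(C) = -17 - 24 = -41)
T(24) - A = -41 - 1*4981 = -41 - 4981 = -5022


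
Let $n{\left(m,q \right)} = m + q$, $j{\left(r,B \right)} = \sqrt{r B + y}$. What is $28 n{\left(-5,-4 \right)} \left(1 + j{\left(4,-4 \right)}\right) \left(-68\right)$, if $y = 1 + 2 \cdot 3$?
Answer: $17136 + 51408 i \approx 17136.0 + 51408.0 i$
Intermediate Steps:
$y = 7$ ($y = 1 + 6 = 7$)
$j{\left(r,B \right)} = \sqrt{7 + B r}$ ($j{\left(r,B \right)} = \sqrt{r B + 7} = \sqrt{B r + 7} = \sqrt{7 + B r}$)
$28 n{\left(-5,-4 \right)} \left(1 + j{\left(4,-4 \right)}\right) \left(-68\right) = 28 \left(-5 - 4\right) \left(1 + \sqrt{7 - 16}\right) \left(-68\right) = 28 \left(- 9 \left(1 + \sqrt{7 - 16}\right)\right) \left(-68\right) = 28 \left(- 9 \left(1 + \sqrt{-9}\right)\right) \left(-68\right) = 28 \left(- 9 \left(1 + 3 i\right)\right) \left(-68\right) = 28 \left(-9 - 27 i\right) \left(-68\right) = \left(-252 - 756 i\right) \left(-68\right) = 17136 + 51408 i$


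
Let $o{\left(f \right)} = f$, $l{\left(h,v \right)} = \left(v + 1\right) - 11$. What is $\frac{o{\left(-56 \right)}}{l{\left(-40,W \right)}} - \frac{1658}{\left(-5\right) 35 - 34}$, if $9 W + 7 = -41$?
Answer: $\frac{55690}{4807} \approx 11.585$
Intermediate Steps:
$W = - \frac{16}{3}$ ($W = - \frac{7}{9} + \frac{1}{9} \left(-41\right) = - \frac{7}{9} - \frac{41}{9} = - \frac{16}{3} \approx -5.3333$)
$l{\left(h,v \right)} = -10 + v$ ($l{\left(h,v \right)} = \left(1 + v\right) - 11 = -10 + v$)
$\frac{o{\left(-56 \right)}}{l{\left(-40,W \right)}} - \frac{1658}{\left(-5\right) 35 - 34} = - \frac{56}{-10 - \frac{16}{3}} - \frac{1658}{\left(-5\right) 35 - 34} = - \frac{56}{- \frac{46}{3}} - \frac{1658}{-175 - 34} = \left(-56\right) \left(- \frac{3}{46}\right) - \frac{1658}{-209} = \frac{84}{23} - - \frac{1658}{209} = \frac{84}{23} + \frac{1658}{209} = \frac{55690}{4807}$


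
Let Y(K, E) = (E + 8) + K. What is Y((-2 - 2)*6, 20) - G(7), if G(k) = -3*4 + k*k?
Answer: -33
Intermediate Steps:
Y(K, E) = 8 + E + K (Y(K, E) = (8 + E) + K = 8 + E + K)
G(k) = -12 + k**2
Y((-2 - 2)*6, 20) - G(7) = (8 + 20 + (-2 - 2)*6) - (-12 + 7**2) = (8 + 20 - 4*6) - (-12 + 49) = (8 + 20 - 24) - 1*37 = 4 - 37 = -33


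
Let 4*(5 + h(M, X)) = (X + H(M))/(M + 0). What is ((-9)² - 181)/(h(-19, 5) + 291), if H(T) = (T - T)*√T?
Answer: -7600/21731 ≈ -0.34973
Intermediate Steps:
H(T) = 0 (H(T) = 0*√T = 0)
h(M, X) = -5 + X/(4*M) (h(M, X) = -5 + ((X + 0)/(M + 0))/4 = -5 + (X/M)/4 = -5 + X/(4*M))
((-9)² - 181)/(h(-19, 5) + 291) = ((-9)² - 181)/((-5 + (¼)*5/(-19)) + 291) = (81 - 181)/((-5 + (¼)*5*(-1/19)) + 291) = -100/((-5 - 5/76) + 291) = -100/(-385/76 + 291) = -100/21731/76 = -100*76/21731 = -7600/21731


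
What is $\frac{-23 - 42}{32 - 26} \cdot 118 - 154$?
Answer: $- \frac{4297}{3} \approx -1432.3$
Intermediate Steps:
$\frac{-23 - 42}{32 - 26} \cdot 118 - 154 = - \frac{65}{6} \cdot 118 - 154 = \left(-65\right) \frac{1}{6} \cdot 118 - 154 = \left(- \frac{65}{6}\right) 118 - 154 = - \frac{3835}{3} - 154 = - \frac{4297}{3}$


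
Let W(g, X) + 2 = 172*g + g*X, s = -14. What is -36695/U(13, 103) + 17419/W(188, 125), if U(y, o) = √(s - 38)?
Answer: 17419/55834 + 36695*I*√13/26 ≈ 0.31198 + 5088.7*I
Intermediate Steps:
W(g, X) = -2 + 172*g + X*g (W(g, X) = -2 + (172*g + g*X) = -2 + (172*g + X*g) = -2 + 172*g + X*g)
U(y, o) = 2*I*√13 (U(y, o) = √(-14 - 38) = √(-52) = 2*I*√13)
-36695/U(13, 103) + 17419/W(188, 125) = -36695*(-I*√13/26) + 17419/(-2 + 172*188 + 125*188) = -(-36695)*I*√13/26 + 17419/(-2 + 32336 + 23500) = 36695*I*√13/26 + 17419/55834 = 17419/55834 + 36695*I*√13/26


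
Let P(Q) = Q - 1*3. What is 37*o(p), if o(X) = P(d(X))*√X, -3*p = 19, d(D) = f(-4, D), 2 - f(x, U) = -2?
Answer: 37*I*√57/3 ≈ 93.115*I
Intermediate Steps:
f(x, U) = 4 (f(x, U) = 2 - 1*(-2) = 2 + 2 = 4)
d(D) = 4
p = -19/3 (p = -⅓*19 = -19/3 ≈ -6.3333)
P(Q) = -3 + Q (P(Q) = Q - 3 = -3 + Q)
o(X) = √X (o(X) = (-3 + 4)*√X = 1*√X = √X)
37*o(p) = 37*√(-19/3) = 37*(I*√57/3) = 37*I*√57/3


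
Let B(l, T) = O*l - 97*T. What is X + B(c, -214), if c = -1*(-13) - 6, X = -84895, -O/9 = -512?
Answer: -31881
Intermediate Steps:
O = 4608 (O = -9*(-512) = 4608)
c = 7 (c = 13 - 6 = 7)
B(l, T) = -97*T + 4608*l (B(l, T) = 4608*l - 97*T = -97*T + 4608*l)
X + B(c, -214) = -84895 + (-97*(-214) + 4608*7) = -84895 + (20758 + 32256) = -84895 + 53014 = -31881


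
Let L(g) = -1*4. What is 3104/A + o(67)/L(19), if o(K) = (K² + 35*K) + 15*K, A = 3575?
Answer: -28012009/14300 ≈ -1958.9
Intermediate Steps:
L(g) = -4
o(K) = K² + 50*K
3104/A + o(67)/L(19) = 3104/3575 + (67*(50 + 67))/(-4) = 3104*(1/3575) + (67*117)*(-¼) = 3104/3575 + 7839*(-¼) = 3104/3575 - 7839/4 = -28012009/14300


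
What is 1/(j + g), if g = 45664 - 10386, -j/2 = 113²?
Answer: 1/9740 ≈ 0.00010267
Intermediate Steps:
j = -25538 (j = -2*113² = -2*12769 = -25538)
g = 35278
1/(j + g) = 1/(-25538 + 35278) = 1/9740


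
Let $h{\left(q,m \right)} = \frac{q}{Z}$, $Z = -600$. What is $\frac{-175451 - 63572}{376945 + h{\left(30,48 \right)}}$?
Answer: $- \frac{4780460}{7538899} \approx -0.63411$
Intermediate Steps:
$h{\left(q,m \right)} = - \frac{q}{600}$ ($h{\left(q,m \right)} = \frac{q}{-600} = q \left(- \frac{1}{600}\right) = - \frac{q}{600}$)
$\frac{-175451 - 63572}{376945 + h{\left(30,48 \right)}} = \frac{-175451 - 63572}{376945 - \frac{1}{20}} = - \frac{239023}{376945 - \frac{1}{20}} = - \frac{239023}{\frac{7538899}{20}} = \left(-239023\right) \frac{20}{7538899} = - \frac{4780460}{7538899}$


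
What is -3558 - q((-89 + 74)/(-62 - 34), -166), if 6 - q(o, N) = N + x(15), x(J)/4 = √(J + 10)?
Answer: -3710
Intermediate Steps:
x(J) = 4*√(10 + J) (x(J) = 4*√(J + 10) = 4*√(10 + J))
q(o, N) = -14 - N (q(o, N) = 6 - (N + 4*√(10 + 15)) = 6 - (N + 4*√25) = 6 - (N + 4*5) = 6 - (N + 20) = 6 - (20 + N) = 6 + (-20 - N) = -14 - N)
-3558 - q((-89 + 74)/(-62 - 34), -166) = -3558 - (-14 - 1*(-166)) = -3558 - (-14 + 166) = -3558 - 1*152 = -3558 - 152 = -3710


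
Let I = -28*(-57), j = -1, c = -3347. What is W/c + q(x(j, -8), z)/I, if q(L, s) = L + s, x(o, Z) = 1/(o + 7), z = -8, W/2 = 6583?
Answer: -126234925/32050872 ≈ -3.9386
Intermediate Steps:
W = 13166 (W = 2*6583 = 13166)
x(o, Z) = 1/(7 + o)
I = 1596
W/c + q(x(j, -8), z)/I = 13166/(-3347) + (1/(7 - 1) - 8)/1596 = 13166*(-1/3347) + (1/6 - 8)*(1/1596) = -13166/3347 + (⅙ - 8)*(1/1596) = -13166/3347 - 47/6*1/1596 = -13166/3347 - 47/9576 = -126234925/32050872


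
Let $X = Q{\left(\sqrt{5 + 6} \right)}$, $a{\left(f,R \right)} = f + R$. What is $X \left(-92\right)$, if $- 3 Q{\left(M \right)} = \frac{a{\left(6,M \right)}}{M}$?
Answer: $\frac{92}{3} + \frac{184 \sqrt{11}}{11} \approx 86.145$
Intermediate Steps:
$a{\left(f,R \right)} = R + f$
$Q{\left(M \right)} = - \frac{6 + M}{3 M}$ ($Q{\left(M \right)} = - \frac{\left(M + 6\right) \frac{1}{M}}{3} = - \frac{\left(6 + M\right) \frac{1}{M}}{3} = - \frac{\frac{1}{M} \left(6 + M\right)}{3} = - \frac{6 + M}{3 M}$)
$X = \frac{\sqrt{11} \left(-6 - \sqrt{11}\right)}{33}$ ($X = \frac{-6 - \sqrt{5 + 6}}{3 \sqrt{5 + 6}} = \frac{-6 - \sqrt{11}}{3 \sqrt{11}} = \frac{\frac{\sqrt{11}}{11} \left(-6 - \sqrt{11}\right)}{3} = \frac{\sqrt{11} \left(-6 - \sqrt{11}\right)}{33} \approx -0.93636$)
$X \left(-92\right) = \left(- \frac{1}{3} - \frac{2 \sqrt{11}}{11}\right) \left(-92\right) = \frac{92}{3} + \frac{184 \sqrt{11}}{11}$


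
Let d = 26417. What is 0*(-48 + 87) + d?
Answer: 26417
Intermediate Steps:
0*(-48 + 87) + d = 0*(-48 + 87) + 26417 = 0*39 + 26417 = 0 + 26417 = 26417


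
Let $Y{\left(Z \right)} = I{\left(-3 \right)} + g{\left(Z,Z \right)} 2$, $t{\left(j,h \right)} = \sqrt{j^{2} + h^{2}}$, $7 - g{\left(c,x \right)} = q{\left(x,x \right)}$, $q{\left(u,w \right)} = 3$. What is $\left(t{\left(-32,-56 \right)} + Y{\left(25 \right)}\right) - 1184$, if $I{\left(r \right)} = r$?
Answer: $-1179 + 8 \sqrt{65} \approx -1114.5$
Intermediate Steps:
$g{\left(c,x \right)} = 4$ ($g{\left(c,x \right)} = 7 - 3 = 4$)
$t{\left(j,h \right)} = \sqrt{h^{2} + j^{2}}$
$Y{\left(Z \right)} = 5$ ($Y{\left(Z \right)} = -3 + 4 \cdot 2 = -3 + 8 = 5$)
$\left(t{\left(-32,-56 \right)} + Y{\left(25 \right)}\right) - 1184 = \left(\sqrt{\left(-56\right)^{2} + \left(-32\right)^{2}} + 5\right) - 1184 = \left(\sqrt{3136 + 1024} + 5\right) - 1184 = \left(\sqrt{4160} + 5\right) - 1184 = \left(8 \sqrt{65} + 5\right) - 1184 = \left(5 + 8 \sqrt{65}\right) - 1184 = -1179 + 8 \sqrt{65}$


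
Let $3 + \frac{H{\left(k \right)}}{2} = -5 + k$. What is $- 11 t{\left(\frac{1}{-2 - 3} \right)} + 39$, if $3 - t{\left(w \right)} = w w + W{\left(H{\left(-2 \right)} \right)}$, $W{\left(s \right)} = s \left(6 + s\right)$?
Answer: $\frac{77161}{25} \approx 3086.4$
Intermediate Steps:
$H{\left(k \right)} = -16 + 2 k$ ($H{\left(k \right)} = -6 + 2 \left(-5 + k\right) = -6 + \left(-10 + 2 k\right) = -16 + 2 k$)
$t{\left(w \right)} = -277 - w^{2}$ ($t{\left(w \right)} = 3 - \left(w w + \left(-16 + 2 \left(-2\right)\right) \left(6 + \left(-16 + 2 \left(-2\right)\right)\right)\right) = 3 - \left(w^{2} + \left(-16 - 4\right) \left(6 - 20\right)\right) = 3 - \left(w^{2} - 20 \left(6 - 20\right)\right) = 3 - \left(w^{2} - -280\right) = 3 - \left(w^{2} + 280\right) = 3 - \left(280 + w^{2}\right) = -277 - w^{2}$)
$- 11 t{\left(\frac{1}{-2 - 3} \right)} + 39 = - 11 \left(-277 - \left(\frac{1}{-2 - 3}\right)^{2}\right) + 39 = - 11 \left(-277 - \left(\frac{1}{-5}\right)^{2}\right) + 39 = - 11 \left(-277 - \left(- \frac{1}{5}\right)^{2}\right) + 39 = - 11 \left(-277 - \frac{1}{25}\right) + 39 = \left(-11\right) \left(- \frac{6926}{25}\right) + 39 = \frac{76186}{25} + 39 = \frac{77161}{25}$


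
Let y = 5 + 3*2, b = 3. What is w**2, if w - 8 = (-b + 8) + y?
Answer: 576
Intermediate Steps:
y = 11 (y = 5 + 6 = 11)
w = 24 (w = 8 + ((-1*3 + 8) + 11) = 8 + ((-3 + 8) + 11) = 8 + (5 + 11) = 8 + 16 = 24)
w**2 = 24**2 = 576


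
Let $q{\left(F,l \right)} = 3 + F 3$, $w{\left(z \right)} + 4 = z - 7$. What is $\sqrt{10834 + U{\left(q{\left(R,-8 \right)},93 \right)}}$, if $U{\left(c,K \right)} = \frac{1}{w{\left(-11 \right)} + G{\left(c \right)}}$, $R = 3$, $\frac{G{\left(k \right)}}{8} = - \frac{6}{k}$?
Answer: $\frac{\sqrt{7323758}}{26} \approx 104.09$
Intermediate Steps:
$G{\left(k \right)} = - \frac{48}{k}$ ($G{\left(k \right)} = 8 \left(- \frac{6}{k}\right) = - \frac{48}{k}$)
$w{\left(z \right)} = -11 + z$ ($w{\left(z \right)} = -4 + \left(z - 7\right) = -4 + \left(-7 + z\right) = -11 + z$)
$q{\left(F,l \right)} = 3 + 3 F$
$U{\left(c,K \right)} = \frac{1}{-22 - \frac{48}{c}}$ ($U{\left(c,K \right)} = \frac{1}{\left(-11 - 11\right) - \frac{48}{c}} = \frac{1}{-22 - \frac{48}{c}}$)
$\sqrt{10834 + U{\left(q{\left(R,-8 \right)},93 \right)}} = \sqrt{10834 - \frac{3 + 3 \cdot 3}{48 + 22 \left(3 + 3 \cdot 3\right)}} = \sqrt{10834 - \frac{3 + 9}{48 + 22 \left(3 + 9\right)}} = \sqrt{10834 - \frac{12}{48 + 22 \cdot 12}} = \sqrt{10834 - \frac{12}{48 + 264}} = \sqrt{10834 - \frac{12}{312}} = \sqrt{10834 - 12 \cdot \frac{1}{312}} = \sqrt{10834 - \frac{1}{26}} = \sqrt{\frac{281683}{26}} = \frac{\sqrt{7323758}}{26}$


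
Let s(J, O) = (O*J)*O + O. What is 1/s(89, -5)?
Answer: 1/2220 ≈ 0.00045045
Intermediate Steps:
s(J, O) = O + J*O**2 (s(J, O) = (J*O)*O + O = J*O**2 + O = O + J*O**2)
1/s(89, -5) = 1/(-5*(1 + 89*(-5))) = 1/(-5*(1 - 445)) = 1/(-5*(-444)) = 1/2220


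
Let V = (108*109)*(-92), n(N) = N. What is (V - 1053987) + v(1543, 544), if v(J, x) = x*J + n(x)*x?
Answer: -1001683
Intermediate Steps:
v(J, x) = x² + J*x (v(J, x) = x*J + x*x = J*x + x² = x² + J*x)
V = -1083024 (V = 11772*(-92) = -1083024)
(V - 1053987) + v(1543, 544) = (-1083024 - 1053987) + 544*(1543 + 544) = -2137011 + 544*2087 = -2137011 + 1135328 = -1001683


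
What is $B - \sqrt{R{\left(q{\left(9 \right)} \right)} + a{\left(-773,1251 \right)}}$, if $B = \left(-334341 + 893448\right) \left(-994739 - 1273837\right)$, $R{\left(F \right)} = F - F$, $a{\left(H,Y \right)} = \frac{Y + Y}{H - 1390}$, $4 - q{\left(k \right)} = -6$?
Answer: $-1268376721632 - \frac{i \sqrt{601314}}{721} \approx -1.2684 \cdot 10^{12} - 1.0755 i$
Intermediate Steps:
$q{\left(k \right)} = 10$ ($q{\left(k \right)} = 4 - -6 = 4 + 6 = 10$)
$a{\left(H,Y \right)} = \frac{2 Y}{-1390 + H}$
$R{\left(F \right)} = 0$
$B = -1268376721632$ ($B = 559107 \left(-2268576\right) = -1268376721632$)
$B - \sqrt{R{\left(q{\left(9 \right)} \right)} + a{\left(-773,1251 \right)}} = -1268376721632 - \sqrt{0 + 2 \cdot 1251 \frac{1}{-1390 - 773}} = -1268376721632 - \sqrt{0 + 2 \cdot 1251 \frac{1}{-2163}} = -1268376721632 - \sqrt{0 + 2 \cdot 1251 \left(- \frac{1}{2163}\right)} = -1268376721632 - \sqrt{0 - \frac{834}{721}} = -1268376721632 - \sqrt{- \frac{834}{721}} = -1268376721632 - \frac{i \sqrt{601314}}{721}$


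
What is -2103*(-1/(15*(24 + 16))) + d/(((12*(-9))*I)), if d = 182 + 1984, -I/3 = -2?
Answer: 877/5400 ≈ 0.16241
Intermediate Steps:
I = 6 (I = -3*(-2) = 6)
d = 2166
-2103*(-1/(15*(24 + 16))) + d/(((12*(-9))*I)) = -2103*(-1/(15*(24 + 16))) + 2166/(((12*(-9))*6)) = -2103/(40*(-15)) + 2166/((-108*6)) = -2103/(-600) + 2166/(-648) = -2103*(-1/600) + 2166*(-1/648) = 701/200 - 361/108 = 877/5400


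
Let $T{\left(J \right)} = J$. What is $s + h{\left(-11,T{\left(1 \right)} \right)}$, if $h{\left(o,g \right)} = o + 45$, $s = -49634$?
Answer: $-49600$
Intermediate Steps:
$h{\left(o,g \right)} = 45 + o$
$s + h{\left(-11,T{\left(1 \right)} \right)} = -49634 + \left(45 - 11\right) = -49634 + 34 = -49600$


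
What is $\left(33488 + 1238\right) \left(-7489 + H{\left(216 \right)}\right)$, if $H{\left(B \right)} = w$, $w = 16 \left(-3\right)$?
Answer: $-261729862$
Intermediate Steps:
$w = -48$
$H{\left(B \right)} = -48$
$\left(33488 + 1238\right) \left(-7489 + H{\left(216 \right)}\right) = \left(33488 + 1238\right) \left(-7489 - 48\right) = 34726 \left(-7537\right) = -261729862$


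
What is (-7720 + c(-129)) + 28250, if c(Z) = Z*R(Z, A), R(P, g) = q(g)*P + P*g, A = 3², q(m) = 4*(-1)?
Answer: 103735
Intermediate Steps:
q(m) = -4
A = 9
R(P, g) = -4*P + P*g
c(Z) = 5*Z² (c(Z) = Z*(Z*(-4 + 9)) = Z*(Z*5) = Z*(5*Z) = 5*Z²)
(-7720 + c(-129)) + 28250 = (-7720 + 5*(-129)²) + 28250 = (-7720 + 5*16641) + 28250 = (-7720 + 83205) + 28250 = 75485 + 28250 = 103735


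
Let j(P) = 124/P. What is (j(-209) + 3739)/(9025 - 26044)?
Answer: -781327/3556971 ≈ -0.21966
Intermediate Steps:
(j(-209) + 3739)/(9025 - 26044) = (124/(-209) + 3739)/(9025 - 26044) = (124*(-1/209) + 3739)/(-17019) = (-124/209 + 3739)*(-1/17019) = (781327/209)*(-1/17019) = -781327/3556971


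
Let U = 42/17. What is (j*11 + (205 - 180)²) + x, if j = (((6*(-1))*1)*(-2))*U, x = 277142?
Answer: 4727583/17 ≈ 2.7809e+5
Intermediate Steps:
U = 42/17 (U = 42*(1/17) = 42/17 ≈ 2.4706)
j = 504/17 (j = (((6*(-1))*1)*(-2))*(42/17) = (-6*1*(-2))*(42/17) = -6*(-2)*(42/17) = 12*(42/17) = 504/17 ≈ 29.647)
(j*11 + (205 - 180)²) + x = ((504/17)*11 + (205 - 180)²) + 277142 = (5544/17 + 25²) + 277142 = (5544/17 + 625) + 277142 = 16169/17 + 277142 = 4727583/17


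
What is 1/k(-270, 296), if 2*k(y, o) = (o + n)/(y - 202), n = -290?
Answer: -472/3 ≈ -157.33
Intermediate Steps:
k(y, o) = (-290 + o)/(2*(-202 + y)) (k(y, o) = ((o - 290)/(y - 202))/2 = ((-290 + o)/(-202 + y))/2 = (-290 + o)/(2*(-202 + y)))
1/k(-270, 296) = 1/((-290 + 296)/(2*(-202 - 270))) = 1/((1/2)*6/(-472)) = 1/((1/2)*(-1/472)*6) = 1/(-3/472) = -472/3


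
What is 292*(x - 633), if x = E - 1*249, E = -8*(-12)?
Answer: -229512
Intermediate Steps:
E = 96
x = -153 (x = 96 - 1*249 = 96 - 249 = -153)
292*(x - 633) = 292*(-153 - 633) = 292*(-786) = -229512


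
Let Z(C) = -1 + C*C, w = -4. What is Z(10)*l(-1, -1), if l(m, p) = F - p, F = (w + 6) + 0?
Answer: 297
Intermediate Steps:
F = 2 (F = (-4 + 6) + 0 = 2 + 0 = 2)
l(m, p) = 2 - p
Z(C) = -1 + C²
Z(10)*l(-1, -1) = (-1 + 10²)*(2 - 1*(-1)) = (-1 + 100)*(2 + 1) = 99*3 = 297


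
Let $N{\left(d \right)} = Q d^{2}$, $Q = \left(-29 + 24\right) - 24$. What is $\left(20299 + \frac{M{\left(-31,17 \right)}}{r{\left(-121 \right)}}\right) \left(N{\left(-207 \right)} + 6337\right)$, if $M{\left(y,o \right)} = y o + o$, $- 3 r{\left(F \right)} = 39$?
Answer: $- \frac{326869780748}{13} \approx -2.5144 \cdot 10^{10}$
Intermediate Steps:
$r{\left(F \right)} = -13$ ($r{\left(F \right)} = \left(- \frac{1}{3}\right) 39 = -13$)
$M{\left(y,o \right)} = o + o y$ ($M{\left(y,o \right)} = o y + o = o + o y$)
$Q = -29$ ($Q = -5 - 24 = -29$)
$N{\left(d \right)} = - 29 d^{2}$
$\left(20299 + \frac{M{\left(-31,17 \right)}}{r{\left(-121 \right)}}\right) \left(N{\left(-207 \right)} + 6337\right) = \left(20299 + \frac{17 \left(1 - 31\right)}{-13}\right) \left(- 29 \left(-207\right)^{2} + 6337\right) = \left(20299 + 17 \left(-30\right) \left(- \frac{1}{13}\right)\right) \left(\left(-29\right) 42849 + 6337\right) = \left(20299 - - \frac{510}{13}\right) \left(-1242621 + 6337\right) = \left(20299 + \frac{510}{13}\right) \left(-1236284\right) = \frac{264397}{13} \left(-1236284\right) = - \frac{326869780748}{13}$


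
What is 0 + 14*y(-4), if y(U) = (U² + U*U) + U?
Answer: 392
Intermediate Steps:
y(U) = U + 2*U² (y(U) = (U² + U²) + U = 2*U² + U = U + 2*U²)
0 + 14*y(-4) = 0 + 14*(-4*(1 + 2*(-4))) = 0 + 14*(-4*(1 - 8)) = 0 + 14*(-4*(-7)) = 0 + 14*28 = 0 + 392 = 392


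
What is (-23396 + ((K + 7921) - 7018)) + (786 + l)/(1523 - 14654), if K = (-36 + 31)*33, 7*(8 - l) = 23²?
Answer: -2082660415/91917 ≈ -22658.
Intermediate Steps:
l = -473/7 (l = 8 - ⅐*23² = 8 - ⅐*529 = 8 - 529/7 = -473/7 ≈ -67.571)
K = -165 (K = -5*33 = -165)
(-23396 + ((K + 7921) - 7018)) + (786 + l)/(1523 - 14654) = (-23396 + ((-165 + 7921) - 7018)) + (786 - 473/7)/(1523 - 14654) = (-23396 + (7756 - 7018)) + (5029/7)/(-13131) = (-23396 + 738) + (5029/7)*(-1/13131) = -22658 - 5029/91917 = -2082660415/91917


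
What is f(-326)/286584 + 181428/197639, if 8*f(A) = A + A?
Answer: 7996654519/8713873104 ≈ 0.91769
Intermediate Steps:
f(A) = A/4 (f(A) = (A + A)/8 = (2*A)/8 = A/4)
f(-326)/286584 + 181428/197639 = ((1/4)*(-326))/286584 + 181428/197639 = -163/2*1/286584 + 181428*(1/197639) = -163/573168 + 13956/15203 = 7996654519/8713873104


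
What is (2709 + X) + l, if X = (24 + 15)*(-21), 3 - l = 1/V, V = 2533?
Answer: 4794968/2533 ≈ 1893.0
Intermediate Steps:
l = 7598/2533 (l = 3 - 1/2533 = 7598/2533 ≈ 2.9996)
X = -819 (X = 39*(-21) = -819)
(2709 + X) + l = (2709 - 819) + 7598/2533 = 1890 + 7598/2533 = 4794968/2533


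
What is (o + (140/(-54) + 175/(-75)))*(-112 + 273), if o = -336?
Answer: -1482005/27 ≈ -54889.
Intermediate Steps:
(o + (140/(-54) + 175/(-75)))*(-112 + 273) = (-336 + (140/(-54) + 175/(-75)))*(-112 + 273) = (-336 + (140*(-1/54) + 175*(-1/75)))*161 = (-336 + (-70/27 - 7/3))*161 = (-336 - 133/27)*161 = -9205/27*161 = -1482005/27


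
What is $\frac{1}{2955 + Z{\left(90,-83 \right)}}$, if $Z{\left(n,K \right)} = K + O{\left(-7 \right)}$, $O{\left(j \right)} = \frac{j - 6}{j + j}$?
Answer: $\frac{14}{40221} \approx 0.00034808$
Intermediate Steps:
$O{\left(j \right)} = \frac{-6 + j}{2 j}$
$Z{\left(n,K \right)} = \frac{13}{14} + K$ ($Z{\left(n,K \right)} = K + \frac{-6 - 7}{2 \left(-7\right)} = K + \frac{1}{2} \left(- \frac{1}{7}\right) \left(-13\right) = K + \frac{13}{14} = \frac{13}{14} + K$)
$\frac{1}{2955 + Z{\left(90,-83 \right)}} = \frac{1}{2955 + \left(\frac{13}{14} - 83\right)} = \frac{1}{2955 - \frac{1149}{14}} = \frac{1}{\frac{40221}{14}} = \frac{14}{40221}$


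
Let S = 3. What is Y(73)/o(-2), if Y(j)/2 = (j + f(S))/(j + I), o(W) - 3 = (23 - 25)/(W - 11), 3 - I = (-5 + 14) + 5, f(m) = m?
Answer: 988/1271 ≈ 0.77734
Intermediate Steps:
I = -11 (I = 3 - ((-5 + 14) + 5) = 3 - (9 + 5) = 3 - 1*14 = 3 - 14 = -11)
o(W) = 3 - 2/(-11 + W) (o(W) = 3 + (23 - 25)/(W - 11) = 3 - 2/(-11 + W))
Y(j) = 2*(3 + j)/(-11 + j) (Y(j) = 2*((j + 3)/(j - 11)) = 2*((3 + j)/(-11 + j)) = 2*(3 + j)/(-11 + j))
Y(73)/o(-2) = (2*(3 + 73)/(-11 + 73))/(((-35 + 3*(-2))/(-11 - 2))) = (2*76/62)/(((-35 - 6)/(-13))) = (2*(1/62)*76)/((-1/13*(-41))) = 76/(31*(41/13)) = (76/31)*(13/41) = 988/1271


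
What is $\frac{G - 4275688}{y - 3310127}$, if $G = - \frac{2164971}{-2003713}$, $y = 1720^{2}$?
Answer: $\frac{8567249464573}{704759962351} \approx 12.156$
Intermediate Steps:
$y = 2958400$
$G = \frac{2164971}{2003713}$ ($G = \left(-2164971\right) \left(- \frac{1}{2003713}\right) = \frac{2164971}{2003713} \approx 1.0805$)
$\frac{G - 4275688}{y - 3310127} = \frac{\frac{2164971}{2003713} - 4275688}{2958400 - 3310127} = - \frac{8567249464573}{2003713 \left(-351727\right)} = \left(- \frac{8567249464573}{2003713}\right) \left(- \frac{1}{351727}\right) = \frac{8567249464573}{704759962351}$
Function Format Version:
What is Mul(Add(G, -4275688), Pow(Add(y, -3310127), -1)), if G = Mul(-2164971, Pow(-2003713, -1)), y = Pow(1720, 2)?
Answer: Rational(8567249464573, 704759962351) ≈ 12.156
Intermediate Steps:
y = 2958400
G = Rational(2164971, 2003713) (G = Mul(-2164971, Rational(-1, 2003713)) = Rational(2164971, 2003713) ≈ 1.0805)
Mul(Add(G, -4275688), Pow(Add(y, -3310127), -1)) = Mul(Add(Rational(2164971, 2003713), -4275688), Pow(Add(2958400, -3310127), -1)) = Mul(Rational(-8567249464573, 2003713), Pow(-351727, -1)) = Mul(Rational(-8567249464573, 2003713), Rational(-1, 351727)) = Rational(8567249464573, 704759962351)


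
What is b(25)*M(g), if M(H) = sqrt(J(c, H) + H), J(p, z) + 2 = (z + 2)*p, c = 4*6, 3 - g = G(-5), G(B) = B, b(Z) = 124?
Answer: 124*sqrt(246) ≈ 1944.9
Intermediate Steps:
g = 8 (g = 3 - 1*(-5) = 3 + 5 = 8)
c = 24
J(p, z) = -2 + p*(2 + z) (J(p, z) = -2 + (z + 2)*p = -2 + (2 + z)*p = -2 + p*(2 + z))
M(H) = sqrt(46 + 25*H) (M(H) = sqrt((-2 + 2*24 + 24*H) + H) = sqrt((-2 + 48 + 24*H) + H) = sqrt((46 + 24*H) + H) = sqrt(46 + 25*H))
b(25)*M(g) = 124*sqrt(46 + 25*8) = 124*sqrt(46 + 200) = 124*sqrt(246)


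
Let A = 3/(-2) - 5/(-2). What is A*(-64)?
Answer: -64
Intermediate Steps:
A = 1 (A = 3*(-1/2) - 5*(-1/2) = -3/2 + 5/2 = 1)
A*(-64) = 1*(-64) = -64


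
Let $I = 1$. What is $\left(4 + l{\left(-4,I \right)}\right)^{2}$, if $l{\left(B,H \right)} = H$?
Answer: $25$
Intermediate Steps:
$\left(4 + l{\left(-4,I \right)}\right)^{2} = \left(4 + 1\right)^{2} = 5^{2} = 25$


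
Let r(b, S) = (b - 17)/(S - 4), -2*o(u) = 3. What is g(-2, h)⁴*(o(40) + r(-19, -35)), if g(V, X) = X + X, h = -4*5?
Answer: -19200000/13 ≈ -1.4769e+6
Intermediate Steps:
o(u) = -3/2 (o(u) = -½*3 = -3/2)
h = -20
r(b, S) = (-17 + b)/(-4 + S)
g(V, X) = 2*X
g(-2, h)⁴*(o(40) + r(-19, -35)) = (2*(-20))⁴*(-3/2 + (-17 - 19)/(-4 - 35)) = (-40)⁴*(-3/2 - 36/(-39)) = 2560000*(-3/2 - 1/39*(-36)) = 2560000*(-3/2 + 12/13) = 2560000*(-15/26) = -19200000/13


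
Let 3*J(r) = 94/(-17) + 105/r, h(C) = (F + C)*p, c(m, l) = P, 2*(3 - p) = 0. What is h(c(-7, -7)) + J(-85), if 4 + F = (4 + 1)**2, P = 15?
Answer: 5393/51 ≈ 105.75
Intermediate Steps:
p = 3 (p = 3 - 1/2*0 = 3 + 0 = 3)
F = 21 (F = -4 + (4 + 1)**2 = -4 + 5**2 = -4 + 25 = 21)
c(m, l) = 15
h(C) = 63 + 3*C (h(C) = (21 + C)*3 = 63 + 3*C)
J(r) = -94/51 + 35/r (J(r) = (94/(-17) + 105/r)/3 = (94*(-1/17) + 105/r)/3 = (-94/17 + 105/r)/3 = -94/51 + 35/r)
h(c(-7, -7)) + J(-85) = (63 + 3*15) + (-94/51 + 35/(-85)) = (63 + 45) + (-94/51 + 35*(-1/85)) = 108 + (-94/51 - 7/17) = 108 - 115/51 = 5393/51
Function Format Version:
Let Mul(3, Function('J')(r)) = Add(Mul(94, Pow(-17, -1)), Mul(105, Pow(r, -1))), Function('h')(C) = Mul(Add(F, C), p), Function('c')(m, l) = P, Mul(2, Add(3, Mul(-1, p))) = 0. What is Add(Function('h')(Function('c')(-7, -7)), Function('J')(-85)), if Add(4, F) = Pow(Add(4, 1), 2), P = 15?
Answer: Rational(5393, 51) ≈ 105.75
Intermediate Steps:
p = 3 (p = Add(3, Mul(Rational(-1, 2), 0)) = Add(3, 0) = 3)
F = 21 (F = Add(-4, Pow(Add(4, 1), 2)) = Add(-4, Pow(5, 2)) = Add(-4, 25) = 21)
Function('c')(m, l) = 15
Function('h')(C) = Add(63, Mul(3, C)) (Function('h')(C) = Mul(Add(21, C), 3) = Add(63, Mul(3, C)))
Function('J')(r) = Add(Rational(-94, 51), Mul(35, Pow(r, -1))) (Function('J')(r) = Mul(Rational(1, 3), Add(Mul(94, Pow(-17, -1)), Mul(105, Pow(r, -1)))) = Mul(Rational(1, 3), Add(Mul(94, Rational(-1, 17)), Mul(105, Pow(r, -1)))) = Mul(Rational(1, 3), Add(Rational(-94, 17), Mul(105, Pow(r, -1)))) = Add(Rational(-94, 51), Mul(35, Pow(r, -1))))
Add(Function('h')(Function('c')(-7, -7)), Function('J')(-85)) = Add(Add(63, Mul(3, 15)), Add(Rational(-94, 51), Mul(35, Pow(-85, -1)))) = Add(Add(63, 45), Add(Rational(-94, 51), Mul(35, Rational(-1, 85)))) = Add(108, Add(Rational(-94, 51), Rational(-7, 17))) = Add(108, Rational(-115, 51)) = Rational(5393, 51)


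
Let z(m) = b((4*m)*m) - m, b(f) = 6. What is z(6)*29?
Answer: 0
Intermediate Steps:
z(m) = 6 - m
z(6)*29 = (6 - 1*6)*29 = (6 - 6)*29 = 0*29 = 0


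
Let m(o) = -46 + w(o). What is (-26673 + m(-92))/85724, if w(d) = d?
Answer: -26811/85724 ≈ -0.31276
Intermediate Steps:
m(o) = -46 + o
(-26673 + m(-92))/85724 = (-26673 + (-46 - 92))/85724 = (-26673 - 138)*(1/85724) = -26811*1/85724 = -26811/85724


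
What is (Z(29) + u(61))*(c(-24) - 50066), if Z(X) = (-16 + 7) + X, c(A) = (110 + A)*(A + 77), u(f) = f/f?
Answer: -955668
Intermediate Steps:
u(f) = 1
c(A) = (77 + A)*(110 + A) (c(A) = (110 + A)*(77 + A) = (77 + A)*(110 + A))
Z(X) = -9 + X
(Z(29) + u(61))*(c(-24) - 50066) = ((-9 + 29) + 1)*((8470 + (-24)² + 187*(-24)) - 50066) = (20 + 1)*((8470 + 576 - 4488) - 50066) = 21*(4558 - 50066) = 21*(-45508) = -955668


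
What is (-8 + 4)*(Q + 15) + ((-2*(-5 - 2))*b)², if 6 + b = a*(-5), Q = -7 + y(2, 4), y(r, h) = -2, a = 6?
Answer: 253992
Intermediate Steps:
Q = -9 (Q = -7 - 2 = -9)
b = -36 (b = -6 + 6*(-5) = -6 - 30 = -36)
(-8 + 4)*(Q + 15) + ((-2*(-5 - 2))*b)² = (-8 + 4)*(-9 + 15) + (-2*(-5 - 2)*(-36))² = -4*6 + (-2*(-7)*(-36))² = -24 + (14*(-36))² = -24 + (-504)² = -24 + 254016 = 253992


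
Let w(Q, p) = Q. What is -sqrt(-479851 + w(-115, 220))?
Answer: -I*sqrt(479966) ≈ -692.8*I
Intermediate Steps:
-sqrt(-479851 + w(-115, 220)) = -sqrt(-479851 - 115) = -sqrt(-479966) = -I*sqrt(479966)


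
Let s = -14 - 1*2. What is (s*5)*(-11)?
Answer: 880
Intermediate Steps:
s = -16 (s = -14 - 2 = -16)
(s*5)*(-11) = -16*5*(-11) = -80*(-11) = 880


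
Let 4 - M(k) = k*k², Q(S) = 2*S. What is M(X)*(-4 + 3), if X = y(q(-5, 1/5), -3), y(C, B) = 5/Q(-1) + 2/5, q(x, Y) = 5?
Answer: -13261/1000 ≈ -13.261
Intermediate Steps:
y(C, B) = -21/10 (y(C, B) = 5/((2*(-1))) + 2/5 = 5/(-2) + 2*(⅕) = 5*(-½) + ⅖ = -5/2 + ⅖ = -21/10)
X = -21/10 ≈ -2.1000
M(k) = 4 - k³ (M(k) = 4 - k*k² = 4 - k³)
M(X)*(-4 + 3) = (4 - (-21/10)³)*(-4 + 3) = (4 - 1*(-9261/1000))*(-1) = (4 + 9261/1000)*(-1) = (13261/1000)*(-1) = -13261/1000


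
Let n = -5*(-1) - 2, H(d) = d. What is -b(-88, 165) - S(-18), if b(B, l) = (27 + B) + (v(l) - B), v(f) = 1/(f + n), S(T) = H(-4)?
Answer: -3865/168 ≈ -23.006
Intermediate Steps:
n = 3 (n = 5 - 2 = 3)
S(T) = -4
v(f) = 1/(3 + f) (v(f) = 1/(f + 3) = 1/(3 + f))
b(B, l) = 27 + 1/(3 + l) (b(B, l) = (27 + B) + (1/(3 + l) - B) = 27 + 1/(3 + l))
-b(-88, 165) - S(-18) = -(82 + 27*165)/(3 + 165) - 1*(-4) = -(82 + 4455)/168 + 4 = -4537/168 + 4 = -3865/168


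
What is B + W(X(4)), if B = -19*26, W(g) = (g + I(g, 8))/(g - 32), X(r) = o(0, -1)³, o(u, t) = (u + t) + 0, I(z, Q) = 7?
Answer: -5436/11 ≈ -494.18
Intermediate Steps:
o(u, t) = t + u (o(u, t) = (t + u) + 0 = t + u)
X(r) = -1 (X(r) = (-1 + 0)³ = (-1)³ = -1)
W(g) = (7 + g)/(-32 + g) (W(g) = (g + 7)/(g - 32) = (7 + g)/(-32 + g))
B = -494
B + W(X(4)) = -494 + (7 - 1)/(-32 - 1) = -494 + 6/(-33) = -494 - 1/33*6 = -494 - 2/11 = -5436/11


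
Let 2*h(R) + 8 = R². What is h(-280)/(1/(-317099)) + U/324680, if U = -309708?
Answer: -1008862936910107/81170 ≈ -1.2429e+10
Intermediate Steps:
h(R) = -4 + R²/2
h(-280)/(1/(-317099)) + U/324680 = (-4 + (½)*(-280)²)/(1/(-317099)) - 309708/324680 = (-4 + (½)*78400)/(-1/317099) - 309708*1/324680 = (-4 + 39200)*(-317099) - 77427/81170 = 39196*(-317099) - 77427/81170 = -12429012404 - 77427/81170 = -1008862936910107/81170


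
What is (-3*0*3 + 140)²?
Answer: 19600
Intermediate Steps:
(-3*0*3 + 140)² = (0*3 + 140)² = (0 + 140)² = 140² = 19600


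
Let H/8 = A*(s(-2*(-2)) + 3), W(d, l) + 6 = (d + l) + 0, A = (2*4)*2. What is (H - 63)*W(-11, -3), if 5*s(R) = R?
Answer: -8468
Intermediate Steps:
s(R) = R/5
A = 16 (A = 8*2 = 16)
W(d, l) = -6 + d + l (W(d, l) = -6 + ((d + l) + 0) = -6 + (d + l) = -6 + d + l)
H = 2432/5 (H = 8*(16*((-2*(-2))/5 + 3)) = 8*(16*((1/5)*4 + 3)) = 8*(16*(4/5 + 3)) = 8*(16*(19/5)) = 8*(304/5) = 2432/5 ≈ 486.40)
(H - 63)*W(-11, -3) = (2432/5 - 63)*(-6 - 11 - 3) = (2117/5)*(-20) = -8468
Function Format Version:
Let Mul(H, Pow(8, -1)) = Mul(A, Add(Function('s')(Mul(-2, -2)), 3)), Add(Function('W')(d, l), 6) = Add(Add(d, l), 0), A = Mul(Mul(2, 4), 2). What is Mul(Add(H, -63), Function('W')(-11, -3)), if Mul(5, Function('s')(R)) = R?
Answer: -8468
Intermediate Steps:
Function('s')(R) = Mul(Rational(1, 5), R)
A = 16 (A = Mul(8, 2) = 16)
Function('W')(d, l) = Add(-6, d, l) (Function('W')(d, l) = Add(-6, Add(Add(d, l), 0)) = Add(-6, Add(d, l)) = Add(-6, d, l))
H = Rational(2432, 5) (H = Mul(8, Mul(16, Add(Mul(Rational(1, 5), Mul(-2, -2)), 3))) = Mul(8, Mul(16, Add(Mul(Rational(1, 5), 4), 3))) = Mul(8, Mul(16, Add(Rational(4, 5), 3))) = Mul(8, Mul(16, Rational(19, 5))) = Mul(8, Rational(304, 5)) = Rational(2432, 5) ≈ 486.40)
Mul(Add(H, -63), Function('W')(-11, -3)) = Mul(Add(Rational(2432, 5), -63), Add(-6, -11, -3)) = Mul(Rational(2117, 5), -20) = -8468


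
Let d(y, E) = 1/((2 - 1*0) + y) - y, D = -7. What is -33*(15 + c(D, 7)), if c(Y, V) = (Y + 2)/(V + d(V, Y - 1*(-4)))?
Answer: 990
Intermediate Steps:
d(y, E) = 1/(2 + y) - y (d(y, E) = 1/((2 + 0) + y) - y = 1/(2 + y) - y)
c(Y, V) = (2 + Y)/(V + (1 - V² - 2*V)/(2 + V)) (c(Y, V) = (Y + 2)/(V + (1 - V² - 2*V)/(2 + V)) = (2 + Y)/(V + (1 - V² - 2*V)/(2 + V)))
-33*(15 + c(D, 7)) = -33*(15 + (4 + 2*7 + 2*(-7) + 7*(-7))) = -33*(15 + (4 + 14 - 14 - 49)) = -33*(15 - 45) = -33*(-30) = 990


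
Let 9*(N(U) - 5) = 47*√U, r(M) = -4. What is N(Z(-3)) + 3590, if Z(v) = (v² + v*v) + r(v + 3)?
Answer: 3595 + 47*√14/9 ≈ 3614.5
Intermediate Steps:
Z(v) = -4 + 2*v² (Z(v) = (v² + v*v) - 4 = (v² + v²) - 4 = 2*v² - 4 = -4 + 2*v²)
N(U) = 5 + 47*√U/9 (N(U) = 5 + (47*√U)/9 = 5 + 47*√U/9)
N(Z(-3)) + 3590 = (5 + 47*√(-4 + 2*(-3)²)/9) + 3590 = (5 + 47*√(-4 + 2*9)/9) + 3590 = (5 + 47*√(-4 + 18)/9) + 3590 = (5 + 47*√14/9) + 3590 = 3595 + 47*√14/9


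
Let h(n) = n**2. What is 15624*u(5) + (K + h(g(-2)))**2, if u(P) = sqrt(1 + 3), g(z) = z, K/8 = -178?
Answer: 2047648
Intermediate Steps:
K = -1424 (K = 8*(-178) = -1424)
u(P) = 2 (u(P) = sqrt(4) = 2)
15624*u(5) + (K + h(g(-2)))**2 = 15624*2 + (-1424 + (-2)**2)**2 = 31248 + (-1424 + 4)**2 = 31248 + (-1420)**2 = 31248 + 2016400 = 2047648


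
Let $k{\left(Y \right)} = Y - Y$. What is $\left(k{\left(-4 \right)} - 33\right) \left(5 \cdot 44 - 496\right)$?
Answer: $9108$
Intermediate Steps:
$k{\left(Y \right)} = 0$
$\left(k{\left(-4 \right)} - 33\right) \left(5 \cdot 44 - 496\right) = \left(0 - 33\right) \left(5 \cdot 44 - 496\right) = - 33 \left(220 - 496\right) = \left(-33\right) \left(-276\right) = 9108$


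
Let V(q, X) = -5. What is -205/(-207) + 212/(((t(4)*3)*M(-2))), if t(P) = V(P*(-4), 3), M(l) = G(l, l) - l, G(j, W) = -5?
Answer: 1967/345 ≈ 5.7014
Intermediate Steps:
M(l) = -5 - l
t(P) = -5
-205/(-207) + 212/(((t(4)*3)*M(-2))) = -205/(-207) + 212/(((-5*3)*(-5 - 1*(-2)))) = -205*(-1/207) + 212/((-15*(-5 + 2))) = 205/207 + 212/((-15*(-3))) = 205/207 + 212/45 = 1967/345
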